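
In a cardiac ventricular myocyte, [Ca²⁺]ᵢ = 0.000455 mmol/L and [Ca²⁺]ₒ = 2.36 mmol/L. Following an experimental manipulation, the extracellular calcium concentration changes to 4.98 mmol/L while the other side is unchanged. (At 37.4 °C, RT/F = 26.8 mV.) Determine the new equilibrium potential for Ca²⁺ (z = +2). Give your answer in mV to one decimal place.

After the shift: [Ca²⁺]_out = 4.98, [Ca²⁺]_in = 0.000455 mmol/L.
E_new = (26.8/2)·ln(4.98/0.000455) = 13.40 · (9.3006) = 124.63 mV

124.6 mV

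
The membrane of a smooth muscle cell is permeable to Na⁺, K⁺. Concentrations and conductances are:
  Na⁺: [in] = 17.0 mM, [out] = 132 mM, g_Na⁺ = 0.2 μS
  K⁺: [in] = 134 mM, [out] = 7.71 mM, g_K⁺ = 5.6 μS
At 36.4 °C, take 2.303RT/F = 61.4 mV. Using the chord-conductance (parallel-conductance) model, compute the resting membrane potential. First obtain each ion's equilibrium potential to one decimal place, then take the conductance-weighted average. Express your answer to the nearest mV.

E_Na⁺ = (61.4/1)·log₁₀(132/17.0) = 54.7 mV
E_K⁺ = (61.4/1)·log₁₀(7.71/134) = -76.1 mV
Vm = (Σ gᵢEᵢ)/(Σ gᵢ) = (0.2·54.7 + 5.6·-76.1) / (0.2 + 5.6)
= -415.22 / 5.8 = -71.59 mV

-72 mV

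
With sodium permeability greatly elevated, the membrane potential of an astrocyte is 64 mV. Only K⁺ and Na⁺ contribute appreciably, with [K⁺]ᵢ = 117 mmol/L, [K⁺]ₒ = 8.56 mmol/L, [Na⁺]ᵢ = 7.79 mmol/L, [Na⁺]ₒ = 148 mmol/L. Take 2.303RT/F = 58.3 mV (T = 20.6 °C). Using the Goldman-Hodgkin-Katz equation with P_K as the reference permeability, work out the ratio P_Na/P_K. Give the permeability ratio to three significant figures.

Let α = P_Na/P_K. GHK: Vm = 58.3·log₁₀[(Kₒ + α·Naₒ)/(Kᵢ + α·Naᵢ)].
10^(Vm/58.3) = 10^(64.0/58.3) = 12.525
So 12.525·(Kᵢ + α·Naᵢ) = Kₒ + α·Naₒ → α = (12.525·117.0 − 8.56) / (148.0 − 12.525·7.79)
α = (1465 − 8.56) / (148.0 − 97.57) = 1457/50.43 = 28.89

28.9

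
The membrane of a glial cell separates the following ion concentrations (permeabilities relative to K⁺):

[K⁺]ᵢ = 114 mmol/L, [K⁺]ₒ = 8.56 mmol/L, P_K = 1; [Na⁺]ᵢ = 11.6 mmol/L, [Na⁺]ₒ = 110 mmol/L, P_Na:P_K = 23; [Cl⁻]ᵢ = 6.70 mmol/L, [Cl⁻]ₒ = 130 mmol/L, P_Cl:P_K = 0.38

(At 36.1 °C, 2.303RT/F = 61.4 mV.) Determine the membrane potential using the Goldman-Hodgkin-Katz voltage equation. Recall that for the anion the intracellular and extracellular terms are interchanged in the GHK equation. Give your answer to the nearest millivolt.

Vm = 61.4 · log₁₀[(Σ P·[cation]ₒ + Σ P·[anion]ᵢ) / (Σ P·[cation]ᵢ + Σ P·[anion]ₒ)]
Numerator = 1×8.56 + 23×110 + 0.38×6.70 = 2541
Denominator = 1×114 + 23×11.6 + 0.38×130 = 430.2
Vm = 61.4 · log₁₀(5.9068) = 61.4 × (0.7714) = 47.36 mV

47 mV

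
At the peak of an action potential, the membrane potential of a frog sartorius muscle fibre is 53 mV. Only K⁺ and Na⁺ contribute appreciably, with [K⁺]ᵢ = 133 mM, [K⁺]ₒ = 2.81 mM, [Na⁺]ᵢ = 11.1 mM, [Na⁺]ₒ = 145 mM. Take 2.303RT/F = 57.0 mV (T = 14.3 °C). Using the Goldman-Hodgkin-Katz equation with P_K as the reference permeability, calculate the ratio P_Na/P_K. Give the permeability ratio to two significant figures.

Let α = P_Na/P_K. GHK: Vm = 57.0·log₁₀[(Kₒ + α·Naₒ)/(Kᵢ + α·Naᵢ)].
10^(Vm/57.0) = 10^(53.0/57.0) = 8.5079
So 8.5079·(Kᵢ + α·Naᵢ) = Kₒ + α·Naₒ → α = (8.5079·133.0 − 2.81) / (145.0 − 8.5079·11.1)
α = (1132 − 2.81) / (145.0 − 94.44) = 1129/50.56 = 22.32

22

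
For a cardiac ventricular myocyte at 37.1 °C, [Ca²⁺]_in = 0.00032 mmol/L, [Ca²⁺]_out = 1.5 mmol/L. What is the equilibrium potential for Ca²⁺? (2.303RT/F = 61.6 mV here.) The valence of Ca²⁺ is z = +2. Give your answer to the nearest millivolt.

E = (61.6/z) · log₁₀([Ca²⁺]_out/[Ca²⁺]_in) with z = +2.
= (61.6/2) · log₁₀(1.5/0.00032) = 30.80 · log₁₀(4688)
= 30.80 · (3.6709) = 113.06 mV

113 mV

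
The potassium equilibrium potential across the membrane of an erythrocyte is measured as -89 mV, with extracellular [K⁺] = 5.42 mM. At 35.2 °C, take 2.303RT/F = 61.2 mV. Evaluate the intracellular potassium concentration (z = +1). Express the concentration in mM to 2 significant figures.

150 mM

Nernst: E = (61.2/1) · log₁₀([out]/[in]), so log₁₀([out]/[in]) = -89.0 × 1 / 61.2 = -1.4542.
[out]/[in] = 10^(-1.4542) = 0.03514.
[in] = 5.42 / 0.03514 = 154.3 mM.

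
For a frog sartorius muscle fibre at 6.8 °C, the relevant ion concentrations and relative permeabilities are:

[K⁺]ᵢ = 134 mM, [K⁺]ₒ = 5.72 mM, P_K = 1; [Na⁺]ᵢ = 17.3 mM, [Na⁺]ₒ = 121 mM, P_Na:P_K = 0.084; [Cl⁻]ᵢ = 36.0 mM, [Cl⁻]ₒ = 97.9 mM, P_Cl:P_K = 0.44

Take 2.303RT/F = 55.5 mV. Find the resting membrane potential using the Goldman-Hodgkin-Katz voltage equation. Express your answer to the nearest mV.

-42 mV

Vm = 55.5 · log₁₀[(Σ P·[cation]ₒ + Σ P·[anion]ᵢ) / (Σ P·[cation]ᵢ + Σ P·[anion]ₒ)]
Numerator = 1×5.72 + 0.084×121 + 0.44×36.0 = 31.72
Denominator = 1×134 + 0.084×17.3 + 0.44×97.9 = 178.5
Vm = 55.5 · log₁₀(0.1777) = 55.5 × (-0.7503) = -41.64 mV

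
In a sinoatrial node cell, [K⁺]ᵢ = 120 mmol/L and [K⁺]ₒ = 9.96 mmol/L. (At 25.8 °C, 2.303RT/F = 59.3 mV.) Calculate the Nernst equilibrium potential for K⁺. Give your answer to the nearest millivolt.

E = (59.3/z) · log₁₀([K⁺]_out/[K⁺]_in) with z = +1.
= (59.3/1) · log₁₀(9.96/120) = 59.30 · log₁₀(0.083)
= 59.30 · (-1.0809) = -64.10 mV

-64 mV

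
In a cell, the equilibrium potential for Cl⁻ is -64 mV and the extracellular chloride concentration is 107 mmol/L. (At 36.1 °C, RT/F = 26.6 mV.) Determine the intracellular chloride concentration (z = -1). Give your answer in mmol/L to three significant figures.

Nernst: E = (26.6/-1) · ln([out]/[in]), so ln([out]/[in]) = -64.0 × -1 / 26.6 = 2.4060.
[out]/[in] = e^(2.4060) = 11.09.
[in] = 107 / 11.09 = 9.649 mmol/L.

9.65 mmol/L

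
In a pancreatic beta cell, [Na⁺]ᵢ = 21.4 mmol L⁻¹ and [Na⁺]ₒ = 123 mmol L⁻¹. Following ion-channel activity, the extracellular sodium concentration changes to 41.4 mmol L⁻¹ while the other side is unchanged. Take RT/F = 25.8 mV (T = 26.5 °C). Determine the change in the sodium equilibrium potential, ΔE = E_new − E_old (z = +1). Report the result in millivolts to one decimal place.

E_old = (25.8/1)·ln(123/21.4) = 45.12 mV
E_new = (25.8/1)·ln(41.4/21.4) = 17.03 mV
ΔE = 17.03 − (45.12) = -28.09 mV

-28.1 mV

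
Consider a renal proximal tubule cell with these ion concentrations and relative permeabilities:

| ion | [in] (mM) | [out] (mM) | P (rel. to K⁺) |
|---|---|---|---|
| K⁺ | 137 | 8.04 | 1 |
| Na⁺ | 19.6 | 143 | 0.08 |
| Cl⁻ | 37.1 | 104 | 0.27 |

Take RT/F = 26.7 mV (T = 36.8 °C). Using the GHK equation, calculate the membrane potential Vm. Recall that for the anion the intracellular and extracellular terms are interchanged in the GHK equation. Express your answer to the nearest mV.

-46 mV

Vm = 26.7 · ln[(Σ P·[cation]ₒ + Σ P·[anion]ᵢ) / (Σ P·[cation]ᵢ + Σ P·[anion]ₒ)]
Numerator = 1×8.04 + 0.08×143 + 0.27×37.1 = 29.5
Denominator = 1×137 + 0.08×19.6 + 0.27×104 = 166.6
Vm = 26.7 · ln(0.177) = 26.7 × (-1.7316) = -46.23 mV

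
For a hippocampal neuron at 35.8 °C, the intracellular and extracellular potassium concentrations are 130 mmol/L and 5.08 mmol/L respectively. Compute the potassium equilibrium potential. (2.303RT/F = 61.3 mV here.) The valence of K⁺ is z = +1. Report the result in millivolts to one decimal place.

E = (61.3/z) · log₁₀([K⁺]_out/[K⁺]_in) with z = +1.
= (61.3/1) · log₁₀(5.08/130) = 61.30 · log₁₀(0.03908)
= 61.30 · (-1.4081) = -86.32 mV

-86.3 mV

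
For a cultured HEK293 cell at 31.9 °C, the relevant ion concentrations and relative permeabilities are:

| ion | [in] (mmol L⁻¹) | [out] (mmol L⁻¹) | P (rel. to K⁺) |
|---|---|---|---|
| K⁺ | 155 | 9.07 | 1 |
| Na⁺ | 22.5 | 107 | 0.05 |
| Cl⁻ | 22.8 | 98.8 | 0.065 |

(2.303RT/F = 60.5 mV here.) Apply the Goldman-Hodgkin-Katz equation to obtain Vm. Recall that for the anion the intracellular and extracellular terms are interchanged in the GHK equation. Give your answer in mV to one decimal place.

-61.1 mV

Vm = 60.5 · log₁₀[(Σ P·[cation]ₒ + Σ P·[anion]ᵢ) / (Σ P·[cation]ᵢ + Σ P·[anion]ₒ)]
Numerator = 1×9.07 + 0.05×107 + 0.065×22.8 = 15.9
Denominator = 1×155 + 0.05×22.5 + 0.065×98.8 = 162.5
Vm = 60.5 · log₁₀(0.09783) = 60.5 × (-1.0095) = -61.08 mV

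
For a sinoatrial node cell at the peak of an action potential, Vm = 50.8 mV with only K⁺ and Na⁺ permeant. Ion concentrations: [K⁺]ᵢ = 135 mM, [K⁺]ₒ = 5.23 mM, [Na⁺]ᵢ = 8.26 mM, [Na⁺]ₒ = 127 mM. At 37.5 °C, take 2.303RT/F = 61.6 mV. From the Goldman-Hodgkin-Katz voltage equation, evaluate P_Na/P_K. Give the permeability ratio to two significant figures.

12

Let α = P_Na/P_K. GHK: Vm = 61.6·log₁₀[(Kₒ + α·Naₒ)/(Kᵢ + α·Naᵢ)].
10^(Vm/61.6) = 10^(50.8/61.6) = 6.6784
So 6.6784·(Kᵢ + α·Naᵢ) = Kₒ + α·Naₒ → α = (6.6784·135.0 − 5.23) / (127.0 − 6.6784·8.26)
α = (901.6 − 5.23) / (127.0 − 55.16) = 896.4/71.84 = 12.48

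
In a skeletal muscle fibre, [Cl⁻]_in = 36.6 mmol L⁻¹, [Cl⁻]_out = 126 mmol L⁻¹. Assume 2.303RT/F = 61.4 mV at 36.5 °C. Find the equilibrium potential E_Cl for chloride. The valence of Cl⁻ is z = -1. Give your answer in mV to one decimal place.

E = (61.4/z) · log₁₀([Cl⁻]_out/[Cl⁻]_in) with z = -1.
For an anion, dividing by z = -1 reverses the sign.
= (61.4/-1) · log₁₀(126/36.6) = -61.40 · log₁₀(3.443)
= -61.40 · (0.5369) = -32.97 mV

-33.0 mV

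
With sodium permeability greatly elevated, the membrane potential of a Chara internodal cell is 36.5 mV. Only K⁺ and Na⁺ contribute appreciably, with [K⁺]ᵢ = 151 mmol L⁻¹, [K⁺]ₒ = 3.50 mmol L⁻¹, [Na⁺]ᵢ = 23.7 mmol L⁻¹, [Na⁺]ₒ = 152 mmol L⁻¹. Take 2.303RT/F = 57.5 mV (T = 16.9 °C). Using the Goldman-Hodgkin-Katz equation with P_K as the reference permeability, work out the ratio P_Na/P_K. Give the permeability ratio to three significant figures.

Let α = P_Na/P_K. GHK: Vm = 57.5·log₁₀[(Kₒ + α·Naₒ)/(Kᵢ + α·Naᵢ)].
10^(Vm/57.5) = 10^(36.5/57.5) = 4.313
So 4.313·(Kᵢ + α·Naᵢ) = Kₒ + α·Naₒ → α = (4.313·151.0 − 3.5) / (152.0 − 4.313·23.7)
α = (651.3 − 3.5) / (152.0 − 102.2) = 647.8/49.78 = 13.01

13.0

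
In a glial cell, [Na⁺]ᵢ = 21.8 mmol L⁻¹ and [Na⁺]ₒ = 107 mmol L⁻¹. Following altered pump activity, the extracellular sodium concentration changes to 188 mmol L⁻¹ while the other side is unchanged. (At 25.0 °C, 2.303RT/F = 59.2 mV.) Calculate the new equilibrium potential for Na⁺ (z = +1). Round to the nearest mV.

55 mV

After the shift: [Na⁺]_out = 188, [Na⁺]_in = 21.8 mmol L⁻¹.
E_new = (59.2/1)·log₁₀(188/21.8) = 59.20 · (0.9357) = 55.39 mV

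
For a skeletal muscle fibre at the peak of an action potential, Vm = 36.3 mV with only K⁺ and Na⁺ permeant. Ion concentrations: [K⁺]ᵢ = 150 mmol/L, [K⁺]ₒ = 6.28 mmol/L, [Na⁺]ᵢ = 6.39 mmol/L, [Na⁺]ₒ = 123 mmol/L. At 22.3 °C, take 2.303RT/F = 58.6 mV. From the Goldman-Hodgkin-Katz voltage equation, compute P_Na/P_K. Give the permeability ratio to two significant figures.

6.4

Let α = P_Na/P_K. GHK: Vm = 58.6·log₁₀[(Kₒ + α·Naₒ)/(Kᵢ + α·Naᵢ)].
10^(Vm/58.6) = 10^(36.3/58.6) = 4.1635
So 4.1635·(Kᵢ + α·Naᵢ) = Kₒ + α·Naₒ → α = (4.1635·150.0 − 6.28) / (123.0 − 4.1635·6.39)
α = (624.5 − 6.28) / (123.0 − 26.6) = 618.2/96.4 = 6.414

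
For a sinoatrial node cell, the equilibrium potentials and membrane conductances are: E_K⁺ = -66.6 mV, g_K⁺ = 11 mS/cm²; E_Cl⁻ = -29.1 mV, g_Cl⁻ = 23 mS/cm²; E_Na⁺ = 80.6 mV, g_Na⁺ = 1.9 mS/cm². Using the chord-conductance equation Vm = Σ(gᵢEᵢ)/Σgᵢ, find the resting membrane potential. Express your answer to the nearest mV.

-35 mV

Σ gᵢEᵢ = 11·(-66.6) + 23·(-29.1) + 1.9·(80.6) = -1248.76
Σ gᵢ = 11 + 23 + 1.9 = 35.9
Vm = -1248.76 / 35.9 = -34.78 mV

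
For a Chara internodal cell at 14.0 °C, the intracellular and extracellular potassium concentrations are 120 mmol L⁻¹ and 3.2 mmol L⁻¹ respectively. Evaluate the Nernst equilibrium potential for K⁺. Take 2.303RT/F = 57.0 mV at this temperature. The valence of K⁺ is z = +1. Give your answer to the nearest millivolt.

E = (57.0/z) · log₁₀([K⁺]_out/[K⁺]_in) with z = +1.
= (57.0/1) · log₁₀(3.2/120) = 57.00 · log₁₀(0.02667)
= 57.00 · (-1.5740) = -89.72 mV

-90 mV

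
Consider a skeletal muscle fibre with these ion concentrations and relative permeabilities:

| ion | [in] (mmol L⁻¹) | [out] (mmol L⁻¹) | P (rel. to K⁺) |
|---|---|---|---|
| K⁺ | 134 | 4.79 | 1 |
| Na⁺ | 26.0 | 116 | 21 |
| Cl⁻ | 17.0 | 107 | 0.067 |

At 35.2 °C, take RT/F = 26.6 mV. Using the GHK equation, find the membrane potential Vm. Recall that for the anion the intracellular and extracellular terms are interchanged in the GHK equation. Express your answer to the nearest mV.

34 mV

Vm = 26.6 · ln[(Σ P·[cation]ₒ + Σ P·[anion]ᵢ) / (Σ P·[cation]ᵢ + Σ P·[anion]ₒ)]
Numerator = 1×4.79 + 21×116 + 0.067×17.0 = 2442
Denominator = 1×134 + 21×26.0 + 0.067×107 = 687.2
Vm = 26.6 · ln(3.5536) = 26.6 × (1.2680) = 33.73 mV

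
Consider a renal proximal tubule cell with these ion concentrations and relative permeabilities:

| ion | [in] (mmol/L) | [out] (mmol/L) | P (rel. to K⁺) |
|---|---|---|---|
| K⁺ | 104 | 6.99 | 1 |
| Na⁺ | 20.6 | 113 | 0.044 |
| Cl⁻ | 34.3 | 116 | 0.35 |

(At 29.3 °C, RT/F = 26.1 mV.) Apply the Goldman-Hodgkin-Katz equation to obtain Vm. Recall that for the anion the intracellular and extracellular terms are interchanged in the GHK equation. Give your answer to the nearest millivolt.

-47 mV

Vm = 26.1 · ln[(Σ P·[cation]ₒ + Σ P·[anion]ᵢ) / (Σ P·[cation]ᵢ + Σ P·[anion]ₒ)]
Numerator = 1×6.99 + 0.044×113 + 0.35×34.3 = 23.97
Denominator = 1×104 + 0.044×20.6 + 0.35×116 = 145.5
Vm = 26.1 · ln(0.16471) = 26.1 × (-1.8035) = -47.07 mV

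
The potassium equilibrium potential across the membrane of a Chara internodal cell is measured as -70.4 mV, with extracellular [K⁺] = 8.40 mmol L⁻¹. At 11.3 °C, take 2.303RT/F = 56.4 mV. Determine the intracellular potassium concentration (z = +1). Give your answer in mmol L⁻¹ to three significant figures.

149 mmol L⁻¹

Nernst: E = (56.4/1) · log₁₀([out]/[in]), so log₁₀([out]/[in]) = -70.4 × 1 / 56.4 = -1.2482.
[out]/[in] = 10^(-1.2482) = 0.05646.
[in] = 8.40 / 0.05646 = 148.8 mmol L⁻¹.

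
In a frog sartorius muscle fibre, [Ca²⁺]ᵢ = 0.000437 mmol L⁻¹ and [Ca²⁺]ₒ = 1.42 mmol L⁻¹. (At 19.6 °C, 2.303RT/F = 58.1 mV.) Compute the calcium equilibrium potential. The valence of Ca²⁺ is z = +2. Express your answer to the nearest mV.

E = (58.1/z) · log₁₀([Ca²⁺]_out/[Ca²⁺]_in) with z = +2.
= (58.1/2) · log₁₀(1.42/0.000437) = 29.05 · log₁₀(3249)
= 29.05 · (3.5118) = 102.02 mV

102 mV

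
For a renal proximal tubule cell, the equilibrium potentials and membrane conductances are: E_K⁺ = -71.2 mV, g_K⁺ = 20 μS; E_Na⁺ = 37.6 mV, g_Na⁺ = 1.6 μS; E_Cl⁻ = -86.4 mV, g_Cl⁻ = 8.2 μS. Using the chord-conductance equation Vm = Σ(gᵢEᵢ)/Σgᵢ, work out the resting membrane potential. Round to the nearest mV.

Σ gᵢEᵢ = 20·(-71.2) + 1.6·(37.6) + 8.2·(-86.4) = -2072.32
Σ gᵢ = 20 + 1.6 + 8.2 = 29.8
Vm = -2072.32 / 29.8 = -69.54 mV

-70 mV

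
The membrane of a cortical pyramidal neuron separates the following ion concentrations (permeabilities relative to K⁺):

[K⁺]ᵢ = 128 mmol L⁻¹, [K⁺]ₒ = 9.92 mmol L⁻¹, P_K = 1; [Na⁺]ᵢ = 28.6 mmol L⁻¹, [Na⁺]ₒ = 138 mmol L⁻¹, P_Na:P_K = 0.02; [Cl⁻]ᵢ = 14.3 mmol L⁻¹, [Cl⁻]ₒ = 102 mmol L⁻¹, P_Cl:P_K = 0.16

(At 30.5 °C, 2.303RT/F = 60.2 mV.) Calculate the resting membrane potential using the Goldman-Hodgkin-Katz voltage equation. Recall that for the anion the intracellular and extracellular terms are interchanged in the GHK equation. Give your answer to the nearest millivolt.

-59 mV

Vm = 60.2 · log₁₀[(Σ P·[cation]ₒ + Σ P·[anion]ᵢ) / (Σ P·[cation]ᵢ + Σ P·[anion]ₒ)]
Numerator = 1×9.92 + 0.02×138 + 0.16×14.3 = 14.97
Denominator = 1×128 + 0.02×28.6 + 0.16×102 = 144.9
Vm = 60.2 · log₁₀(0.1033) = 60.2 × (-0.9859) = -59.35 mV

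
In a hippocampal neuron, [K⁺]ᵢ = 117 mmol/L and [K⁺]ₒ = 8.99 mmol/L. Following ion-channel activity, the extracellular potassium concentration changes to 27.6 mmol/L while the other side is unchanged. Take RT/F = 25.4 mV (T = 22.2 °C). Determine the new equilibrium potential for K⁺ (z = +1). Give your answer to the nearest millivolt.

-37 mV

After the shift: [K⁺]_out = 27.6, [K⁺]_in = 117 mmol/L.
E_new = (25.4/1)·ln(27.6/117) = 25.40 · (-1.4444) = -36.69 mV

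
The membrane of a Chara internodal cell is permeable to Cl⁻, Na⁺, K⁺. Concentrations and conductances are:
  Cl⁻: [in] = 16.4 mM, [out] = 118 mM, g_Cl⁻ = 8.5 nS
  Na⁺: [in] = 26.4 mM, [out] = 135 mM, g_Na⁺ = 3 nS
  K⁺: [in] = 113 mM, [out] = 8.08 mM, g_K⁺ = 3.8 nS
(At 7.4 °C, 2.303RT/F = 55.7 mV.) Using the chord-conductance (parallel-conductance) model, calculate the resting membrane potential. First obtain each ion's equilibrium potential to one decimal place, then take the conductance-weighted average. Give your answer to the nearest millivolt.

-35 mV

E_Cl⁻ = (55.7/-1)·log₁₀(118/16.4) = -47.7 mV
E_Na⁺ = (55.7/1)·log₁₀(135/26.4) = 39.5 mV
E_K⁺ = (55.7/1)·log₁₀(8.08/113) = -63.8 mV
Vm = (Σ gᵢEᵢ)/(Σ gᵢ) = (8.5·-47.7 + 3·39.5 + 3.8·-63.8) / (8.5 + 3 + 3.8)
= -529.39 / 15.3 = -34.60 mV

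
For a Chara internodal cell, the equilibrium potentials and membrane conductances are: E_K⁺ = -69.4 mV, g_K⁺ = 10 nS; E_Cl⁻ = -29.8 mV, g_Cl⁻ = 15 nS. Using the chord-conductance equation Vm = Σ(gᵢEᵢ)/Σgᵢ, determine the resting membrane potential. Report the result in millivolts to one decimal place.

-45.6 mV

Σ gᵢEᵢ = 10·(-69.4) + 15·(-29.8) = -1141.00
Σ gᵢ = 10 + 15 = 25
Vm = -1141.00 / 25 = -45.64 mV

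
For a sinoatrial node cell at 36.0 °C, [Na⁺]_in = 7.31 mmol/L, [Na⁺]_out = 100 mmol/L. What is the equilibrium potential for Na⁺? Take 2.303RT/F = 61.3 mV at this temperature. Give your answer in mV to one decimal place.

E = (61.3/z) · log₁₀([Na⁺]_out/[Na⁺]_in) with z = +1.
= (61.3/1) · log₁₀(100/7.31) = 61.30 · log₁₀(13.68)
= 61.30 · (1.1361) = 69.64 mV

69.6 mV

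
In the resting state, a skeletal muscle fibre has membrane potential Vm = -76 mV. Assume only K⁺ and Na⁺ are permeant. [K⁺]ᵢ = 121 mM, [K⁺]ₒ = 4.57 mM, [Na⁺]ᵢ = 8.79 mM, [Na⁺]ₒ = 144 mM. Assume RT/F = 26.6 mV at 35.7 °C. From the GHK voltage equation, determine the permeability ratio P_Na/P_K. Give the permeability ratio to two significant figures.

0.017

Let α = P_Na/P_K. GHK: Vm = 26.6·ln[(Kₒ + α·Naₒ)/(Kᵢ + α·Naᵢ)].
e^(Vm/26.6) = e^(-76.0/26.6) = 0.057433
So 0.057433·(Kᵢ + α·Naᵢ) = Kₒ + α·Naₒ → α = (0.057433·121.0 − 4.57) / (144.0 − 0.057433·8.79)
α = (6.949 − 4.57) / (144.0 − 0.5048) = 2.379/143.5 = 0.01658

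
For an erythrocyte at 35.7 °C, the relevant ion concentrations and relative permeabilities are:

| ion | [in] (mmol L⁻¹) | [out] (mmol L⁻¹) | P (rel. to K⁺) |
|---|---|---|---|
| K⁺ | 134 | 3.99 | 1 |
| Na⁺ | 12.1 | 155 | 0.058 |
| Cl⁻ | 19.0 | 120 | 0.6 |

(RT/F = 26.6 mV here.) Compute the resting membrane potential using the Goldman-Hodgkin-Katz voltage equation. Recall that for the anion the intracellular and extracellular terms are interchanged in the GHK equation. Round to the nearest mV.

-57 mV

Vm = 26.6 · ln[(Σ P·[cation]ₒ + Σ P·[anion]ᵢ) / (Σ P·[cation]ᵢ + Σ P·[anion]ₒ)]
Numerator = 1×3.99 + 0.058×155 + 0.6×19.0 = 24.38
Denominator = 1×134 + 0.058×12.1 + 0.6×120 = 206.7
Vm = 26.6 · ln(0.11795) = 26.6 × (-2.1375) = -56.86 mV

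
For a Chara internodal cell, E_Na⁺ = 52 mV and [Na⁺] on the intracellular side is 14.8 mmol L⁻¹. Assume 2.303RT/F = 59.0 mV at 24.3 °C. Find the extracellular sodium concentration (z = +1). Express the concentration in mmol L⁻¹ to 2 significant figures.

110 mmol L⁻¹

Nernst: E = (59.0/1) · log₁₀([out]/[in]), so log₁₀([out]/[in]) = 52.0 × 1 / 59.0 = 0.8814.
[out]/[in] = 10^(0.8814) = 7.609.
[out] = 7.609 × 14.8 = 112.6 mmol L⁻¹.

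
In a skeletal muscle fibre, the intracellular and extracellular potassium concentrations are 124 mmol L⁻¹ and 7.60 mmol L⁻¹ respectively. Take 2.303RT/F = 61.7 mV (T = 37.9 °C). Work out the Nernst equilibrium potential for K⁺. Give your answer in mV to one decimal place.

E = (61.7/z) · log₁₀([K⁺]_out/[K⁺]_in) with z = +1.
= (61.7/1) · log₁₀(7.60/124) = 61.70 · log₁₀(0.06129)
= 61.70 · (-1.2126) = -74.82 mV

-74.8 mV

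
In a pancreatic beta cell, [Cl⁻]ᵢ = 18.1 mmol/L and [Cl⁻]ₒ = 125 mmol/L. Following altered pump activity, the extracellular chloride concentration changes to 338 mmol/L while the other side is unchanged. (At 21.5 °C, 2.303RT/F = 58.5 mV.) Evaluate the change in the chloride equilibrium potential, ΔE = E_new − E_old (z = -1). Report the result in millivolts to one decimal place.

-25.3 mV

E_old = (58.5/-1)·log₁₀(125/18.1) = -49.10 mV
E_new = (58.5/-1)·log₁₀(338/18.1) = -74.37 mV
ΔE = -74.37 − (-49.10) = -25.27 mV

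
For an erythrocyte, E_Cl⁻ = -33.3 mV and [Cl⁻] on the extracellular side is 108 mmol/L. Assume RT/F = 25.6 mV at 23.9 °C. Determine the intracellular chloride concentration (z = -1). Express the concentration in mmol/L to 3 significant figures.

Nernst: E = (25.6/-1) · ln([out]/[in]), so ln([out]/[in]) = -33.3 × -1 / 25.6 = 1.3008.
[out]/[in] = e^(1.3008) = 3.672.
[in] = 108 / 3.672 = 29.41 mmol/L.

29.4 mmol/L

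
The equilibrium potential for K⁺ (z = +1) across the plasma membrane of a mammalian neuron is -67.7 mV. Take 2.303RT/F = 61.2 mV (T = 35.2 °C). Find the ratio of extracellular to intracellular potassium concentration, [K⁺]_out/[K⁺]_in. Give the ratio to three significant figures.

0.0783

log₁₀([out]/[in]) = E·z/(61.2) = -67.7 × 1 / 61.2 = -1.1062
[out]/[in] = 10^(-1.1062) = 0.07831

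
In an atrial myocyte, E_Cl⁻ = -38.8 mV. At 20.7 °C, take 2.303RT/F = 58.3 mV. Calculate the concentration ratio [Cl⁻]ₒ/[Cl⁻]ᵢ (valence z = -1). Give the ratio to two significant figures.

log₁₀([out]/[in]) = E·z/(58.3) = -38.8 × -1 / 58.3 = 0.6655
[out]/[in] = 10^(0.6655) = 4.629

4.6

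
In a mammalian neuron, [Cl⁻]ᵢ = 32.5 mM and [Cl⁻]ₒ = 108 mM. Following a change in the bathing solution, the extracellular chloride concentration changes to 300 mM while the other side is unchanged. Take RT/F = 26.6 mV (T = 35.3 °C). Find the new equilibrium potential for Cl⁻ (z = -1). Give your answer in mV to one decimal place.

After the shift: [Cl⁻]_out = 300, [Cl⁻]_in = 32.5 mM.
E_new = (26.6/-1)·ln(300/32.5) = -26.60 · (2.2225) = -59.12 mV

-59.1 mV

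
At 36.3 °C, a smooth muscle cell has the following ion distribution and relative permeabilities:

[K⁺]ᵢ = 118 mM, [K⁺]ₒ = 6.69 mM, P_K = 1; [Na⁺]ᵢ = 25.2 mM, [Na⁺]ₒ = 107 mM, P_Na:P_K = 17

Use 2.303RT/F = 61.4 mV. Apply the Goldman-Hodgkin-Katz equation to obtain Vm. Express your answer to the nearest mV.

32 mV

Vm = 61.4 · log₁₀[(Σ P·[cation]ₒ + Σ P·[anion]ᵢ) / (Σ P·[cation]ᵢ + Σ P·[anion]ₒ)]
Numerator = 1×6.69 + 17×107 = 1826
Denominator = 1×118 + 17×25.2 = 546.4
Vm = 61.4 · log₁₀(3.3413) = 61.4 × (0.5239) = 32.17 mV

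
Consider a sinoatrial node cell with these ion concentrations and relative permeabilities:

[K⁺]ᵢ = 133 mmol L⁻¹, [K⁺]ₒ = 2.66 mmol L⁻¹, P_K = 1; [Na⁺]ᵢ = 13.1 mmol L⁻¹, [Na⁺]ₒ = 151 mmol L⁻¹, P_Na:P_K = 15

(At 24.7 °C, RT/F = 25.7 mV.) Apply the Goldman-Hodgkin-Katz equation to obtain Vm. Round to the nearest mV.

50 mV

Vm = 25.7 · ln[(Σ P·[cation]ₒ + Σ P·[anion]ᵢ) / (Σ P·[cation]ᵢ + Σ P·[anion]ₒ)]
Numerator = 1×2.66 + 15×151 = 2268
Denominator = 1×133 + 15×13.1 = 329.5
Vm = 25.7 · ln(6.8821) = 25.7 × (1.9289) = 49.57 mV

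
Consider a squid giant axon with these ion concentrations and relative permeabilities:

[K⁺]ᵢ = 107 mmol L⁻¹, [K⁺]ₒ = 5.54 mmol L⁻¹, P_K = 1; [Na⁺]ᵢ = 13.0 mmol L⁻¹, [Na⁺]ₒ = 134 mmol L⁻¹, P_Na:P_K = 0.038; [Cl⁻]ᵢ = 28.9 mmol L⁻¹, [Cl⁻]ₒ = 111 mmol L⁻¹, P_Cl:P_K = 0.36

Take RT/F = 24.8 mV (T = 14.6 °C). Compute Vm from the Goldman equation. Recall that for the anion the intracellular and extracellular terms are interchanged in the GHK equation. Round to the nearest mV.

-48 mV

Vm = 24.8 · ln[(Σ P·[cation]ₒ + Σ P·[anion]ᵢ) / (Σ P·[cation]ᵢ + Σ P·[anion]ₒ)]
Numerator = 1×5.54 + 0.038×134 + 0.36×28.9 = 21.04
Denominator = 1×107 + 0.038×13.0 + 0.36×111 = 147.5
Vm = 24.8 · ln(0.14266) = 24.8 × (-1.9473) = -48.29 mV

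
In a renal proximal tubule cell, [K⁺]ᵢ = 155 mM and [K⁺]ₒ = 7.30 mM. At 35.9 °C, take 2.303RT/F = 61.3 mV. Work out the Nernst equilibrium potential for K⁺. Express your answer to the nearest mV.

-81 mV

E = (61.3/z) · log₁₀([K⁺]_out/[K⁺]_in) with z = +1.
= (61.3/1) · log₁₀(7.30/155) = 61.30 · log₁₀(0.0471)
= 61.30 · (-1.3270) = -81.35 mV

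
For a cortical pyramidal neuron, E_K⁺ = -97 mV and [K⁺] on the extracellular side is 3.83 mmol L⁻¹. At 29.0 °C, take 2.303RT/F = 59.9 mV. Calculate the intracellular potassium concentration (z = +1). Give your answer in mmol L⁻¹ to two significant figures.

160 mmol L⁻¹

Nernst: E = (59.9/1) · log₁₀([out]/[in]), so log₁₀([out]/[in]) = -97.0 × 1 / 59.9 = -1.6194.
[out]/[in] = 10^(-1.6194) = 0.02402.
[in] = 3.83 / 0.02402 = 159.4 mmol L⁻¹.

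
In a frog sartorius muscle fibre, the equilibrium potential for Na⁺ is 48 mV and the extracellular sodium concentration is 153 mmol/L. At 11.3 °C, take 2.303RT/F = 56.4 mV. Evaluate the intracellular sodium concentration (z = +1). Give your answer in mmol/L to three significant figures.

Nernst: E = (56.4/1) · log₁₀([out]/[in]), so log₁₀([out]/[in]) = 48.0 × 1 / 56.4 = 0.8511.
[out]/[in] = 10^(0.8511) = 7.097.
[in] = 153 / 7.097 = 21.56 mmol/L.

21.6 mmol/L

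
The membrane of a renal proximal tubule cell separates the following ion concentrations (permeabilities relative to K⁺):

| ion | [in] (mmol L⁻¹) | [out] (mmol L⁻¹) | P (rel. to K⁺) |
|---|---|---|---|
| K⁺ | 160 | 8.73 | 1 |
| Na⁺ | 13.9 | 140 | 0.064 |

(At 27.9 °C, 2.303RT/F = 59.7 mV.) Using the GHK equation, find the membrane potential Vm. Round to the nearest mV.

Vm = 59.7 · log₁₀[(Σ P·[cation]ₒ + Σ P·[anion]ᵢ) / (Σ P·[cation]ᵢ + Σ P·[anion]ₒ)]
Numerator = 1×8.73 + 0.064×140 = 17.69
Denominator = 1×160 + 0.064×13.9 = 160.9
Vm = 59.7 · log₁₀(0.10995) = 59.7 × (-0.9588) = -57.24 mV

-57 mV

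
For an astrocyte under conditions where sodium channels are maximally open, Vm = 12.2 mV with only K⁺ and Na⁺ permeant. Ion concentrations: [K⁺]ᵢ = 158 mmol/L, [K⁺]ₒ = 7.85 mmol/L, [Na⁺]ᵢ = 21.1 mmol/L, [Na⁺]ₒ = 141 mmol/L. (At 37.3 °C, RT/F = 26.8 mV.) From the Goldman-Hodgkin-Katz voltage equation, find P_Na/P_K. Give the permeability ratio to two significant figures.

2.2

Let α = P_Na/P_K. GHK: Vm = 26.8·ln[(Kₒ + α·Naₒ)/(Kᵢ + α·Naᵢ)].
e^(Vm/26.8) = e^(12.2/26.8) = 1.5765
So 1.5765·(Kᵢ + α·Naᵢ) = Kₒ + α·Naₒ → α = (1.5765·158.0 − 7.85) / (141.0 − 1.5765·21.1)
α = (249.1 − 7.85) / (141.0 − 33.26) = 241.2/107.7 = 2.239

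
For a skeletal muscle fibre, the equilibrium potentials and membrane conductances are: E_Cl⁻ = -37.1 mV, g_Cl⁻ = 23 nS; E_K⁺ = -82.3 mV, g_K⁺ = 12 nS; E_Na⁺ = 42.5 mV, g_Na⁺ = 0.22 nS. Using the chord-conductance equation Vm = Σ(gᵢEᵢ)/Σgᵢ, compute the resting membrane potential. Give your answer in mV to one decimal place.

-52.0 mV

Σ gᵢEᵢ = 23·(-37.1) + 12·(-82.3) + 0.22·(42.5) = -1831.55
Σ gᵢ = 23 + 12 + 0.22 = 35.22
Vm = -1831.55 / 35.22 = -52.00 mV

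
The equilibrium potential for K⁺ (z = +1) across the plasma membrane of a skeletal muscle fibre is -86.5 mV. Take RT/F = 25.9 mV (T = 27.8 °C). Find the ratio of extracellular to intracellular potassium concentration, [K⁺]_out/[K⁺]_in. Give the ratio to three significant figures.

0.0354

ln([out]/[in]) = E·z/(25.9) = -86.5 × 1 / 25.9 = -3.3398
[out]/[in] = e^(-3.3398) = 0.03545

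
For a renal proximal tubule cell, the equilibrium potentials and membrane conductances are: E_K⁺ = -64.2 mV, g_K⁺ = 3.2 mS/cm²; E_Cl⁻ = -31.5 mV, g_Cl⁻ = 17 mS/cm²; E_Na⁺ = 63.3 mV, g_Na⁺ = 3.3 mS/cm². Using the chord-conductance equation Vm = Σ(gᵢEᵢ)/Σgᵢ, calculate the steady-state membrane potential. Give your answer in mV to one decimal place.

Σ gᵢEᵢ = 3.2·(-64.2) + 17·(-31.5) + 3.3·(63.3) = -532.05
Σ gᵢ = 3.2 + 17 + 3.3 = 23.5
Vm = -532.05 / 23.5 = -22.64 mV

-22.6 mV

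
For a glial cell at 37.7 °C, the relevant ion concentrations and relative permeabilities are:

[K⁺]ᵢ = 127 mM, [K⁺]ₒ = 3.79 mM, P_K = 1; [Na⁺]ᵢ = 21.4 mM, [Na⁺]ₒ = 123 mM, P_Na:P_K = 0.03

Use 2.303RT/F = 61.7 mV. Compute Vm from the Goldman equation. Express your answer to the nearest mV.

Vm = 61.7 · log₁₀[(Σ P·[cation]ₒ + Σ P·[anion]ᵢ) / (Σ P·[cation]ᵢ + Σ P·[anion]ₒ)]
Numerator = 1×3.79 + 0.03×123 = 7.48
Denominator = 1×127 + 0.03×21.4 = 127.6
Vm = 61.7 · log₁₀(0.058601) = 61.7 × (-1.2321) = -76.02 mV

-76 mV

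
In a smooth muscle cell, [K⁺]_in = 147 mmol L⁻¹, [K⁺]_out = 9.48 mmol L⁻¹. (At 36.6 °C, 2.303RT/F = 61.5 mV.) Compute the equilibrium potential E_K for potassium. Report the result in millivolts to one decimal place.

-73.2 mV

E = (61.5/z) · log₁₀([K⁺]_out/[K⁺]_in) with z = +1.
= (61.5/1) · log₁₀(9.48/147) = 61.50 · log₁₀(0.06449)
= 61.50 · (-1.1905) = -73.22 mV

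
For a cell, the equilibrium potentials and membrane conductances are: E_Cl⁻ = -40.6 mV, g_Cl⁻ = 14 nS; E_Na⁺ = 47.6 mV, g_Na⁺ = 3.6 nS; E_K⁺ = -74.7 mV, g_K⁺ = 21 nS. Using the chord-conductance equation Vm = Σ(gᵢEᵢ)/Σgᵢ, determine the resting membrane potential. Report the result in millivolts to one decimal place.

Σ gᵢEᵢ = 14·(-40.6) + 3.6·(47.6) + 21·(-74.7) = -1965.74
Σ gᵢ = 14 + 3.6 + 21 = 38.6
Vm = -1965.74 / 38.6 = -50.93 mV

-50.9 mV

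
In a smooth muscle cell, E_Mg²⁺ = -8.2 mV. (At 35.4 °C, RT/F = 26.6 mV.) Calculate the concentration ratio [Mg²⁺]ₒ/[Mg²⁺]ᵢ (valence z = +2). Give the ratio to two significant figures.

0.54

ln([out]/[in]) = E·z/(26.6) = -8.2 × 2 / 26.6 = -0.6165
[out]/[in] = e^(-0.6165) = 0.5398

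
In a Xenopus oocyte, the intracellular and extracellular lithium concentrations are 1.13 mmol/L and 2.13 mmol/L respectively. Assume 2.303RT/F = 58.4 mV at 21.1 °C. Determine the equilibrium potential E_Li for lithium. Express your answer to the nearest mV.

E = (58.4/z) · log₁₀([Li⁺]_out/[Li⁺]_in) with z = +1.
= (58.4/1) · log₁₀(2.13/1.13) = 58.40 · log₁₀(1.885)
= 58.40 · (0.2753) = 16.08 mV

16 mV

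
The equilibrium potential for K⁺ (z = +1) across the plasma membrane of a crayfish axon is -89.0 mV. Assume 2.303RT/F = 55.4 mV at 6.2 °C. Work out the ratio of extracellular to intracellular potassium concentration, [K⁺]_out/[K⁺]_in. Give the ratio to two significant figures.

0.025

log₁₀([out]/[in]) = E·z/(55.4) = -89.0 × 1 / 55.4 = -1.6065
[out]/[in] = 10^(-1.6065) = 0.02475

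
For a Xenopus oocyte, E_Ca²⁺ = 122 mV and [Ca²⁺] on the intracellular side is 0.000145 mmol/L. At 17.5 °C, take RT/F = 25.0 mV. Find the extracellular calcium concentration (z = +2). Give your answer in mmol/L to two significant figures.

Nernst: E = (25.0/2) · ln([out]/[in]), so ln([out]/[in]) = 122.0 × 2 / 25.0 = 9.7600.
[out]/[in] = e^(9.7600) = 1.733e+04.
[out] = 1.733e+04 × 0.000145 = 2.512 mmol/L.

2.5 mmol/L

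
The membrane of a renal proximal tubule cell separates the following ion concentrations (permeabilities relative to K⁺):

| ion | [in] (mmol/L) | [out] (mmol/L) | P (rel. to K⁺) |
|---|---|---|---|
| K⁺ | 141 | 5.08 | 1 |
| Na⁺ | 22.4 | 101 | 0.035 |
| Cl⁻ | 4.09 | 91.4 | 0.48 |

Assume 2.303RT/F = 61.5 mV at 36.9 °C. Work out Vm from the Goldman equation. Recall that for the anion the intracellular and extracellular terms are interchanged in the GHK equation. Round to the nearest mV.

-77 mV

Vm = 61.5 · log₁₀[(Σ P·[cation]ₒ + Σ P·[anion]ᵢ) / (Σ P·[cation]ᵢ + Σ P·[anion]ₒ)]
Numerator = 1×5.08 + 0.035×101 + 0.48×4.09 = 10.58
Denominator = 1×141 + 0.035×22.4 + 0.48×91.4 = 185.7
Vm = 61.5 · log₁₀(0.056977) = 61.5 × (-1.2443) = -76.52 mV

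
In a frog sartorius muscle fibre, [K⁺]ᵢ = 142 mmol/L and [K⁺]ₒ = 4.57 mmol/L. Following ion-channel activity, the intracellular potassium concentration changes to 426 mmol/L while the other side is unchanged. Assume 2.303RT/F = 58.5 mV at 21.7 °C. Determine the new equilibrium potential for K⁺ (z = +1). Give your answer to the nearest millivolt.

After the shift: [K⁺]_out = 4.57, [K⁺]_in = 426 mmol/L.
E_new = (58.5/1)·log₁₀(4.57/426) = 58.50 · (-1.9695) = -115.22 mV

-115 mV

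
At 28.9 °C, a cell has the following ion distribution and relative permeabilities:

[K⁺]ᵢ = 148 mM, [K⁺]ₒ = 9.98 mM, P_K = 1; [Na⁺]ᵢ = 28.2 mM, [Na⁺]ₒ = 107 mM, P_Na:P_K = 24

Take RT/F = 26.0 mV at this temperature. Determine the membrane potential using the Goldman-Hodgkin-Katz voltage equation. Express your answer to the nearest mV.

30 mV

Vm = 26.0 · ln[(Σ P·[cation]ₒ + Σ P·[anion]ᵢ) / (Σ P·[cation]ᵢ + Σ P·[anion]ₒ)]
Numerator = 1×9.98 + 24×107 = 2578
Denominator = 1×148 + 24×28.2 = 824.8
Vm = 26.0 · ln(3.1256) = 26.0 × (1.1396) = 29.63 mV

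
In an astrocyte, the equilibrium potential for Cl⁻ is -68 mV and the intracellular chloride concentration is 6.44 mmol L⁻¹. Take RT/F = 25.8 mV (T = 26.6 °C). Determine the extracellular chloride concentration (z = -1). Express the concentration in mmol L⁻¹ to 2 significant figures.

90 mmol L⁻¹

Nernst: E = (25.8/-1) · ln([out]/[in]), so ln([out]/[in]) = -68.0 × -1 / 25.8 = 2.6357.
[out]/[in] = e^(2.6357) = 13.95.
[out] = 13.95 × 6.44 = 89.85 mmol L⁻¹.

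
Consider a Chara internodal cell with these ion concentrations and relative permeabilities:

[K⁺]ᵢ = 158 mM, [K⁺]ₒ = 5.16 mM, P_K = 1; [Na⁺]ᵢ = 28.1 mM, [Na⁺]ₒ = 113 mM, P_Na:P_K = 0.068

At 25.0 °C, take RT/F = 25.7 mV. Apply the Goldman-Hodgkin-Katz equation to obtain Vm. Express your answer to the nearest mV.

Vm = 25.7 · ln[(Σ P·[cation]ₒ + Σ P·[anion]ᵢ) / (Σ P·[cation]ᵢ + Σ P·[anion]ₒ)]
Numerator = 1×5.16 + 0.068×113 = 12.84
Denominator = 1×158 + 0.068×28.1 = 159.9
Vm = 25.7 · ln(0.08032) = 25.7 × (-2.5217) = -64.81 mV

-65 mV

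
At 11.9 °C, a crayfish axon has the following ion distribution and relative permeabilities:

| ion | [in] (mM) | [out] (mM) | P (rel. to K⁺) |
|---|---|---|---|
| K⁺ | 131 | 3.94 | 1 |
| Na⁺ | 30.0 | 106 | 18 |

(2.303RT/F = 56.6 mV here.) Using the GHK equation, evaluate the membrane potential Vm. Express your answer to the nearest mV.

26 mV

Vm = 56.6 · log₁₀[(Σ P·[cation]ₒ + Σ P·[anion]ᵢ) / (Σ P·[cation]ᵢ + Σ P·[anion]ₒ)]
Numerator = 1×3.94 + 18×106 = 1912
Denominator = 1×131 + 18×30.0 = 671
Vm = 56.6 · log₁₀(2.8494) = 56.6 × (0.4548) = 25.74 mV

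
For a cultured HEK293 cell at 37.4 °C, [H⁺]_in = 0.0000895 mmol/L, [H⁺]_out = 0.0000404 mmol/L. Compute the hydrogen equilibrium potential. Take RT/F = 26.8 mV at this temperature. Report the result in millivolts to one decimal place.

E = (26.8/z) · ln([H⁺]_out/[H⁺]_in) with z = +1.
= (26.8/1) · ln(0.0000404/0.0000895) = 26.80 · ln(0.4514)
= 26.80 · (-0.7954) = -21.32 mV

-21.3 mV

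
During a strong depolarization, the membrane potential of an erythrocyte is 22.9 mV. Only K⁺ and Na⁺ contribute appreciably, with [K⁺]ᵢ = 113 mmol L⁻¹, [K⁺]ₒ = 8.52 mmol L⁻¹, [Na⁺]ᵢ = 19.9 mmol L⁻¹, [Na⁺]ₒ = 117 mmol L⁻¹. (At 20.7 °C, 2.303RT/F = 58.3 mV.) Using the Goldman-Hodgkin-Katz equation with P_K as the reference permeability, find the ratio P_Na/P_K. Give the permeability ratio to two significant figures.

Let α = P_Na/P_K. GHK: Vm = 58.3·log₁₀[(Kₒ + α·Naₒ)/(Kᵢ + α·Naᵢ)].
10^(Vm/58.3) = 10^(22.9/58.3) = 2.4706
So 2.4706·(Kᵢ + α·Naᵢ) = Kₒ + α·Naₒ → α = (2.4706·113.0 − 8.52) / (117.0 − 2.4706·19.9)
α = (279.2 − 8.52) / (117.0 − 49.16) = 270.7/67.84 = 3.99

4.0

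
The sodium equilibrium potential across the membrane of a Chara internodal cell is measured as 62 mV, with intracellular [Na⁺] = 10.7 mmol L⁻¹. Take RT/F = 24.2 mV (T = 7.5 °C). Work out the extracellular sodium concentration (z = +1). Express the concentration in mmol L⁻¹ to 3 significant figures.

139 mmol L⁻¹

Nernst: E = (24.2/1) · ln([out]/[in]), so ln([out]/[in]) = 62.0 × 1 / 24.2 = 2.5620.
[out]/[in] = e^(2.5620) = 12.96.
[out] = 12.96 × 10.7 = 138.7 mmol L⁻¹.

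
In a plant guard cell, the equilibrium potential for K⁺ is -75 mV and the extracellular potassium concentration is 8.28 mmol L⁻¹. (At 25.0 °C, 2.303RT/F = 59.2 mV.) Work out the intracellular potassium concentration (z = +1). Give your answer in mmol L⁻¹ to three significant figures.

Nernst: E = (59.2/1) · log₁₀([out]/[in]), so log₁₀([out]/[in]) = -75.0 × 1 / 59.2 = -1.2669.
[out]/[in] = 10^(-1.2669) = 0.05409.
[in] = 8.28 / 0.05409 = 153.1 mmol L⁻¹.

153 mmol L⁻¹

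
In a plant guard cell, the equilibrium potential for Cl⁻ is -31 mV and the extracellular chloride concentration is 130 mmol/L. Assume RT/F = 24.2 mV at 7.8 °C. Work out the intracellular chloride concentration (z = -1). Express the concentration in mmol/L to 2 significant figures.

Nernst: E = (24.2/-1) · ln([out]/[in]), so ln([out]/[in]) = -31.0 × -1 / 24.2 = 1.2810.
[out]/[in] = e^(1.2810) = 3.6.
[in] = 130 / 3.6 = 36.11 mmol/L.

36 mmol/L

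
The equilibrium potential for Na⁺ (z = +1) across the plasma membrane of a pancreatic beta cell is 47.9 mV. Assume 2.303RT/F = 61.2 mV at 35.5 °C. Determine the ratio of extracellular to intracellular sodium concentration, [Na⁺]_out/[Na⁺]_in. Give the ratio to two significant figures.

6.1

log₁₀([out]/[in]) = E·z/(61.2) = 47.9 × 1 / 61.2 = 0.7827
[out]/[in] = 10^(0.7827) = 6.063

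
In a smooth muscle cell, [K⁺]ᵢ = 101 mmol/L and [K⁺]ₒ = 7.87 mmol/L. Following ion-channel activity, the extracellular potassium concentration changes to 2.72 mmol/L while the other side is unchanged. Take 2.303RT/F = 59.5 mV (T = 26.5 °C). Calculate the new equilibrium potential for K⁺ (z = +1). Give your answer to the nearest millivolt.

After the shift: [K⁺]_out = 2.72, [K⁺]_in = 101 mmol/L.
E_new = (59.5/1)·log₁₀(2.72/101) = 59.50 · (-1.5698) = -93.40 mV

-93 mV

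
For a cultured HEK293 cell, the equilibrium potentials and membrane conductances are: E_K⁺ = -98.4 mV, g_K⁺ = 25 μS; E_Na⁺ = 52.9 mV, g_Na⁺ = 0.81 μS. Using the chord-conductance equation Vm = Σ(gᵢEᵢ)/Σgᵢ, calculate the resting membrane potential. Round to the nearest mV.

Σ gᵢEᵢ = 25·(-98.4) + 0.81·(52.9) = -2417.15
Σ gᵢ = 25 + 0.81 = 25.81
Vm = -2417.15 / 25.81 = -93.65 mV

-94 mV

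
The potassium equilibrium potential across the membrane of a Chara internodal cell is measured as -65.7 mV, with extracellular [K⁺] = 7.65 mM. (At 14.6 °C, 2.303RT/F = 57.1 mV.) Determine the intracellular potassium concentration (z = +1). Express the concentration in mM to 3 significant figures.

108 mM

Nernst: E = (57.1/1) · log₁₀([out]/[in]), so log₁₀([out]/[in]) = -65.7 × 1 / 57.1 = -1.1506.
[out]/[in] = 10^(-1.1506) = 0.07069.
[in] = 7.65 / 0.07069 = 108.2 mM.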